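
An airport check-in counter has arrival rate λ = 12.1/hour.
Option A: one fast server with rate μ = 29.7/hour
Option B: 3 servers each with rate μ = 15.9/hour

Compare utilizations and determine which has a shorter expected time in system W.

Option A: single server μ = 29.7 (M/M/1)
  ρ_A = 12.1/29.7 = 0.4074
  W_A = 1/(μ-λ) = 1/(29.7-12.1) = 1/17.60 = 0.05682

Option B: 3 servers μ = 15.9 (M/M/3)
  ρ_B = λ/(cμ) = 12.1/(3×15.9) = 0.2537
  Offered load a = λ/μ = cρ = 12.1/15.9 = 0.7610
  P₀ = [ Σₙ₌₀^2 aⁿ/n! + a^3/(3!(1-ρ)) ]⁻¹
  Σ = a^0/0! + a^1/1! + a^2/2! = 1.0000 + 0.7610 + 0.2896 = 2.0506
  a^3/(3!(1-ρ)) = 0.4407/(6 × 0.7463) = 0.09842
  P₀ = 1/(2.0506 + 0.09842) = 0.4653
  Lq = P₀·a^3·ρ / (3!(1-ρ)²) = 0.4653 × 0.4407 × 0.2537 / (6 × 0.5570) = 0.01557
  Wq_B = Lq/λ = 0.015566/12.1 = 0.001286
  W_B = Wq_B + 1/μ = 0.001286 + 0.06289 = 0.06418

Since W_A = 0.05682 < W_B = 0.06418, Option A (single fast server) has the shorter time in system.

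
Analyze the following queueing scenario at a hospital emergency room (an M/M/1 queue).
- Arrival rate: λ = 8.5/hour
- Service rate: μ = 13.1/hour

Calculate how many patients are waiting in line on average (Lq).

ρ = λ/μ = 8.5/13.1 = 0.6489
For M/M/1: Lq = λ²/(μ(μ-λ))
Lq = 72.25/(13.1 × 4.60)
Lq = 1.1990 patients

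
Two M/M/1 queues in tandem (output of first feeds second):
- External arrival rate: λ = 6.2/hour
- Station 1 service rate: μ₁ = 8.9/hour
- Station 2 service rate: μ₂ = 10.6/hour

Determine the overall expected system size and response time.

By Jackson's theorem, each station behaves as independent M/M/1.
Station 1: ρ₁ = 6.2/8.9 = 0.6966, L₁ = ρ₁/(1-ρ₁) = λ/(μ₁-λ) = 6.2/2.70 = 2.2963
Station 2: ρ₂ = 6.2/10.6 = 0.5849, L₂ = ρ₂/(1-ρ₂) = λ/(μ₂-λ) = 6.2/4.40 = 1.4091
Total: L = L₁ + L₂ = 2.2963 + 1.4091 = 3.7054
W = L/λ = 3.7054/6.2 = 0.5976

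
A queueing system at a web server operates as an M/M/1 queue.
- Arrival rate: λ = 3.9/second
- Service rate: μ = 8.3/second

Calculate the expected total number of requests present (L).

ρ = λ/μ = 3.9/8.3 = 0.4699
For M/M/1: L = λ/(μ-λ)
L = 3.9/(8.3-3.9) = 3.9/4.40
L = 0.8864 requests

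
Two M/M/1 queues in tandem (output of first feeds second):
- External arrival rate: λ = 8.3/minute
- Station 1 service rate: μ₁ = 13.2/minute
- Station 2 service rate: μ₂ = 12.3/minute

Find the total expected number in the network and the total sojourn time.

By Jackson's theorem, each station behaves as independent M/M/1.
Station 1: ρ₁ = 8.3/13.2 = 0.6288, L₁ = ρ₁/(1-ρ₁) = λ/(μ₁-λ) = 8.3/4.90 = 1.6939
Station 2: ρ₂ = 8.3/12.3 = 0.6748, L₂ = ρ₂/(1-ρ₂) = λ/(μ₂-λ) = 8.3/4.00 = 2.0750
Total: L = L₁ + L₂ = 1.6939 + 2.0750 = 3.7689
W = L/λ = 3.7689/8.3 = 0.4541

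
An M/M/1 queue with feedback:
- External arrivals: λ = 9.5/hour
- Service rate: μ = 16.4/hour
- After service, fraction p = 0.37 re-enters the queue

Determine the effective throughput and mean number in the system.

Effective arrival rate: λ_eff = λ/(1-p) = 9.5/(1-0.37) = 9.5/0.63 = 15.079365
ρ = λ_eff/μ = 15.079365/16.4 = 0.9194735
L = ρ/(1-ρ) = 0.9194735/(1-0.9194735) = 11.4183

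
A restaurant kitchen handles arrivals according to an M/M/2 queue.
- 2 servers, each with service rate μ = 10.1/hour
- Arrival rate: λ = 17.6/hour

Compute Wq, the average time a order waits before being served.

Traffic intensity: ρ = λ/(cμ) = 17.6/(2×10.1) = 0.8713
Since ρ = 0.8713 < 1, system is stable.
Offered load a = λ/μ = cρ = 17.6/10.1 = 1.7426
P₀ = [ Σₙ₌₀^1 aⁿ/n! + a^2/(2!(1-ρ)) ]⁻¹
Σ = a^0/0! + a^1/1! = 1.0000 + 1.7426 = 2.7426
a^2/(2!(1-ρ)) = 3.03657/(2 × 0.128713) = 11.7959
P₀ = 1/(2.7426 + 11.7959) = 0.06878
Lq = P₀·a^2·ρ / (2!(1-ρ)²) = 0.068783 × 3.0366 × 0.87129 / (2 × 0.016567) = 5.4923
Wq = Lq/λ = 5.4923/17.6 = 0.3121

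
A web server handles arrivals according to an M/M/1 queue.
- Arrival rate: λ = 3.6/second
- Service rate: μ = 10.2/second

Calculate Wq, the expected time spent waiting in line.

First, compute utilization: ρ = λ/μ = 3.6/10.2 = 0.3529
For M/M/1: Wq = λ/(μ(μ-λ))
Wq = 3.6/(10.2 × (10.2-3.6))
Wq = 3.6/(10.2 × 6.60)
Wq = 0.05348 seconds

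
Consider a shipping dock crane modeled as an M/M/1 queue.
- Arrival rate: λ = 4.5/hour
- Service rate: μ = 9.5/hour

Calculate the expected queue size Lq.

ρ = λ/μ = 4.5/9.5 = 0.4737
For M/M/1: Lq = λ²/(μ(μ-λ))
Lq = 20.25/(9.5 × 5.00)
Lq = 0.4263 containers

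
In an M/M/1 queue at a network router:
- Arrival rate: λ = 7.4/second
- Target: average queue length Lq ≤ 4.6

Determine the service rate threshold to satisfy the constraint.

For M/M/1: Lq = λ²/(μ(μ-λ))
Need Lq ≤ 4.6, i.e. μ(μ-λ) ≥ λ²/4.6
μ² - 7.4μ - 54.76/4.6 ≥ 0  →  μ² - 7.4μ - 11.90435 ≥ 0
Quadratic formula (positive root): μ = [λ + √(λ² + 4×11.90435)]/2
Discriminant: 54.76 + 4×11.90435 = 102.3774, √102.3774 = 10.1182
μ ≥ (7.4 + 10.1182)/2 = 8.7591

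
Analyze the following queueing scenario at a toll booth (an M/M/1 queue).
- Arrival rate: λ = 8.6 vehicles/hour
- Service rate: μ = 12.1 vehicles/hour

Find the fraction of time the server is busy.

Server utilization: ρ = λ/μ
ρ = 8.6/12.1 = 0.7107
The server is busy 71.07% of the time.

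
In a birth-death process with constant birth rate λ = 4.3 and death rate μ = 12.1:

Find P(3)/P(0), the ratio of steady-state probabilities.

For constant rates: P(n)/P(0) = (λ/μ)^n
P(3)/P(0) = (4.3/12.1)^3 = 0.35537^3 = 0.04488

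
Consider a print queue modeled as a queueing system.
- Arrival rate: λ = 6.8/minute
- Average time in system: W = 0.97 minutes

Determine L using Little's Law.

Little's Law: L = λW
L = 6.8 × 0.97 = 6.5960 jobs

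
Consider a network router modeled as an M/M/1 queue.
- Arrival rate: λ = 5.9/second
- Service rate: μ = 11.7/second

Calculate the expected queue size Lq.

ρ = λ/μ = 5.9/11.7 = 0.5043
For M/M/1: Lq = λ²/(μ(μ-λ))
Lq = 34.81/(11.7 × 5.80)
Lq = 0.5130 packets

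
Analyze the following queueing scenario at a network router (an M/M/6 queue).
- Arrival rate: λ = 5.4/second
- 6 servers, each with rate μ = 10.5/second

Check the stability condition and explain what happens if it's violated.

Stability requires ρ = λ/(cμ) < 1
ρ = 5.4/(6 × 10.5) = 5.4/63.00 = 0.08571
Since 0.08571 < 1, the system is STABLE.
The servers are busy 8.57% of the time.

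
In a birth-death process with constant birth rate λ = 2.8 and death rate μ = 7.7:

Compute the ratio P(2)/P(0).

For constant rates: P(n)/P(0) = (λ/μ)^n
P(2)/P(0) = (2.8/7.7)^2 = 0.3636^2 = 0.1322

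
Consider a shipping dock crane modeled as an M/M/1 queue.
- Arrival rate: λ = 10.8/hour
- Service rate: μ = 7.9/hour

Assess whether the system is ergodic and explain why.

Stability requires ρ = λ/(cμ) < 1
ρ = 10.8/(1 × 7.9) = 10.8/7.90 = 1.3671
Since 1.3671 ≥ 1, the system is UNSTABLE.
Queue grows without bound. Need μ > λ = 10.8.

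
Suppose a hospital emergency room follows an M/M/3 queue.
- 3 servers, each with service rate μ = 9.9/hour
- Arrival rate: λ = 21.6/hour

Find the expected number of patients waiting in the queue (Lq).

Traffic intensity: ρ = λ/(cμ) = 21.6/(3×9.9) = 0.7273
Since ρ = 0.7273 < 1, system is stable.
Offered load a = λ/μ = cρ = 21.6/9.9 = 2.1818
P₀ = [ Σₙ₌₀^2 aⁿ/n! + a^3/(3!(1-ρ)) ]⁻¹
Σ = a^0/0! + a^1/1! + a^2/2! = 1.0000 + 2.1818 + 2.3802 = 5.5620
a^3/(3!(1-ρ)) = 10.3862/(6 × 0.27273) = 6.3471
P₀ = 1/(5.5620 + 6.3471) = 0.08397
Lq = P₀·a^3·ρ / (3!(1-ρ)²) = 0.083969 × 10.3862 × 0.72727 / (6 × 0.074380) = 1.4212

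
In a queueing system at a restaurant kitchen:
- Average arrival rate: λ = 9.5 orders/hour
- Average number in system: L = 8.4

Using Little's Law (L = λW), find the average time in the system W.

Little's Law: L = λW, so W = L/λ
W = 8.4/9.5 = 0.8842 hours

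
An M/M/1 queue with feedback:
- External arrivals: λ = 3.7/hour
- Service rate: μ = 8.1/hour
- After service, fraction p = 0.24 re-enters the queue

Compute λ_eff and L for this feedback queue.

Effective arrival rate: λ_eff = λ/(1-p) = 3.7/(1-0.24) = 3.7/0.76 = 4.8684
ρ = λ_eff/μ = 4.8684/8.1 = 0.60104
L = ρ/(1-ρ) = 0.60104/(1-0.60104) = 1.5065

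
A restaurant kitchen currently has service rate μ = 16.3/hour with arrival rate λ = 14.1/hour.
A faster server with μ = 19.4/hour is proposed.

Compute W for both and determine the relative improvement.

System 1: ρ₁ = 14.1/16.3 = 0.8650, W₁ = 1/(16.3-14.1) = 0.45455
System 2: ρ₂ = 14.1/19.4 = 0.7268, W₂ = 1/(19.4-14.1) = 0.18868
Improvement: (W₁-W₂)/W₁ = (0.45455-0.18868)/0.45455 = 58.49%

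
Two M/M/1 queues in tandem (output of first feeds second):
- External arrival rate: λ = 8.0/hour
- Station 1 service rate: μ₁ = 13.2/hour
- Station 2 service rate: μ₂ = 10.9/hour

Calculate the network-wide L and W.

By Jackson's theorem, each station behaves as independent M/M/1.
Station 1: ρ₁ = 8.0/13.2 = 0.6061, L₁ = ρ₁/(1-ρ₁) = λ/(μ₁-λ) = 8.0/5.20 = 1.5385
Station 2: ρ₂ = 8.0/10.9 = 0.7339, L₂ = ρ₂/(1-ρ₂) = λ/(μ₂-λ) = 8.0/2.90 = 2.7586
Total: L = L₁ + L₂ = 1.5385 + 2.7586 = 4.2971
W = L/λ = 4.2971/8.0 = 0.5371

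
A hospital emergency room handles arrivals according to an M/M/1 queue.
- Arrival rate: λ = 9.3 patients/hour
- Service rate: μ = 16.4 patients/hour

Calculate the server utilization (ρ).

Server utilization: ρ = λ/μ
ρ = 9.3/16.4 = 0.5671
The server is busy 56.71% of the time.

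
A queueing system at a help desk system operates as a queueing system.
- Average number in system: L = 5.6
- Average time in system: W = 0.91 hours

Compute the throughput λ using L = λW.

Little's Law: L = λW, so λ = L/W
λ = 5.6/0.91 = 6.1538 tickets/hour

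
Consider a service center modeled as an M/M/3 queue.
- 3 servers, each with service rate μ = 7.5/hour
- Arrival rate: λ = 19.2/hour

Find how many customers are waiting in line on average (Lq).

Traffic intensity: ρ = λ/(cμ) = 19.2/(3×7.5) = 0.8533
Since ρ = 0.8533 < 1, system is stable.
Offered load a = λ/μ = cρ = 19.2/7.5 = 2.5600
P₀ = [ Σₙ₌₀^2 aⁿ/n! + a^3/(3!(1-ρ)) ]⁻¹
Σ = a^0/0! + a^1/1! + a^2/2! = 1.0000 + 2.5600 + 3.2768 = 6.8368
a^3/(3!(1-ρ)) = 16.7772/(6 × 0.146667) = 19.0650
P₀ = 1/(6.8368 + 19.0650) = 0.03861
Lq = P₀·a^3·ρ / (3!(1-ρ)²) = 0.0386073 × 16.7772 × 0.853333 / (6 × 0.0215111) = 4.2825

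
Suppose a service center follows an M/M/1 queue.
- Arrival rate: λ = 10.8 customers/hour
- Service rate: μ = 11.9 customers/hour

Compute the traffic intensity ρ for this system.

Server utilization: ρ = λ/μ
ρ = 10.8/11.9 = 0.9076
The server is busy 90.76% of the time.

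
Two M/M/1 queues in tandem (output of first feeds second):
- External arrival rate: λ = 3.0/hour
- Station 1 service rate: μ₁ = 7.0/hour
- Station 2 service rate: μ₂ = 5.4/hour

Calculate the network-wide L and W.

By Jackson's theorem, each station behaves as independent M/M/1.
Station 1: ρ₁ = 3.0/7.0 = 0.4286, L₁ = ρ₁/(1-ρ₁) = λ/(μ₁-λ) = 3.0/4.00 = 0.7500
Station 2: ρ₂ = 3.0/5.4 = 0.5556, L₂ = ρ₂/(1-ρ₂) = λ/(μ₂-λ) = 3.0/2.40 = 1.2500
Total: L = L₁ + L₂ = 0.7500 + 1.2500 = 2.0000
W = L/λ = 2.0000/3.0 = 0.6667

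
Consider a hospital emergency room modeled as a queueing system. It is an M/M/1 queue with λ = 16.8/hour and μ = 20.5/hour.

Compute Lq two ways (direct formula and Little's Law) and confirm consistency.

Method 1 (direct): Lq = λ²/(μ(μ-λ)) = 282.24/(20.5 × 3.70) = 3.7210

Method 2 (Little's Law):
W = 1/(μ-λ) = 1/3.70 = 0.27027
Wq = W - 1/μ = 0.27027 - 0.048780 = 0.22149
Lq = λWq = 16.8 × 0.22149 = 3.7210 ✔ (matches Method 1)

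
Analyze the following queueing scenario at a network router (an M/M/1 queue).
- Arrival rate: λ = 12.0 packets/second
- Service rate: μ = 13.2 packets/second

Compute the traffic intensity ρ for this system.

Server utilization: ρ = λ/μ
ρ = 12.0/13.2 = 0.9091
The server is busy 90.91% of the time.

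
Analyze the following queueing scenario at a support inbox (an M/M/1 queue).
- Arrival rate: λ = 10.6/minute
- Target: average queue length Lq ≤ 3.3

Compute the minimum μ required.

For M/M/1: Lq = λ²/(μ(μ-λ))
Need Lq ≤ 3.3, i.e. μ(μ-λ) ≥ λ²/3.3
μ² - 10.6μ - 112.36/3.3 ≥ 0  →  μ² - 10.6μ - 34.04848 ≥ 0
Quadratic formula (positive root): μ = [λ + √(λ² + 4×34.04848)]/2
Discriminant: 112.36 + 4×34.04848 = 248.5539, √248.5539 = 15.7656
μ ≥ (10.6 + 15.7656)/2 = 13.1828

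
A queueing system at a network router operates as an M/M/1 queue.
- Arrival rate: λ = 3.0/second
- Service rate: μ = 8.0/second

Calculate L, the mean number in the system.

ρ = λ/μ = 3.0/8.0 = 0.3750
For M/M/1: L = λ/(μ-λ)
L = 3.0/(8.0-3.0) = 3.0/5.00
L = 0.6000 packets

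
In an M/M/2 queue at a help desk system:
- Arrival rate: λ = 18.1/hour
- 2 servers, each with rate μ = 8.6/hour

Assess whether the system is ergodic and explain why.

Stability requires ρ = λ/(cμ) < 1
ρ = 18.1/(2 × 8.6) = 18.1/17.20 = 1.0523
Since 1.0523 ≥ 1, the system is UNSTABLE.
Need c > λ/μ = 18.1/8.6 = 2.10.
Minimum servers needed: c = 3.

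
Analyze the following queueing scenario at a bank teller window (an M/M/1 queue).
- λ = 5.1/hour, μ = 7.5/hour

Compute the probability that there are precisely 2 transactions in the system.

ρ = λ/μ = 5.1/7.5 = 0.6800
P(n) = (1-ρ)ρⁿ
P(2) = (1-0.6800) × 0.6800^2
P(2) = 0.3200 × 0.4624
P(2) = 0.1480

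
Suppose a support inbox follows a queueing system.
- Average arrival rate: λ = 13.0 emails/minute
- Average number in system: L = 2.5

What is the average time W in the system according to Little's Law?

Little's Law: L = λW, so W = L/λ
W = 2.5/13.0 = 0.1923 minutes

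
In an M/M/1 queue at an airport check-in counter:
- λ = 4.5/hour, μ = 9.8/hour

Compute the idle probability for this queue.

ρ = λ/μ = 4.5/9.8 = 0.4592
P(0) = 1 - ρ = 1 - 0.4592 = 0.5408
The server is idle 54.08% of the time.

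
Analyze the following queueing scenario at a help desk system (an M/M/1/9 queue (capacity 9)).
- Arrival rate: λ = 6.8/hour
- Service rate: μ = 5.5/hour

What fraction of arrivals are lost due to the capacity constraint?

ρ = λ/μ = 6.8/5.5 = 1.23636
P₀ = (1-ρ)/(1-ρ^(K+1)) = (1-1.23636)/(1-1.23636^10) = -0.2364/-7.3454 = 0.03218
P_K = P₀×ρ^K = 0.03218 × 1.23636^9 = 0.03218 × 6.7500 = 0.2172
Blocking probability = 21.72%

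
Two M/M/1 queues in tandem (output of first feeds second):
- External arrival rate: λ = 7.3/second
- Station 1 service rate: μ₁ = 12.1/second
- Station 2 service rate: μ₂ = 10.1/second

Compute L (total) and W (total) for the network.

By Jackson's theorem, each station behaves as independent M/M/1.
Station 1: ρ₁ = 7.3/12.1 = 0.6033, L₁ = ρ₁/(1-ρ₁) = λ/(μ₁-λ) = 7.3/4.80 = 1.52083
Station 2: ρ₂ = 7.3/10.1 = 0.7228, L₂ = ρ₂/(1-ρ₂) = λ/(μ₂-λ) = 7.3/2.80 = 2.60714
Total: L = L₁ + L₂ = 1.52083 + 2.60714 = 4.1280
W = L/λ = 4.1280/7.3 = 0.5655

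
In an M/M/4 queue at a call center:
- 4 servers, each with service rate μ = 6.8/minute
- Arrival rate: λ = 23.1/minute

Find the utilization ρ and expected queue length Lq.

Traffic intensity: ρ = λ/(cμ) = 23.1/(4×6.8) = 0.8493
Since ρ = 0.8493 < 1, system is stable.
Offered load a = λ/μ = cρ = 23.1/6.8 = 3.3971
P₀ = [ Σₙ₌₀^3 aⁿ/n! + a^4/(4!(1-ρ)) ]⁻¹
Σ = a^0/0! + a^1/1! + a^2/2! + a^3/3! = 1.00000 + 3.39706 + 5.77000 + 6.53368 = 16.7007
a^4/(4!(1-ρ)) = 133.1718/(24 × 0.1507353) = 36.8117
P₀ = 1/(16.7007 + 36.8117) = 0.01869
Lq = P₀·a^4·ρ / (4!(1-ρ)²) = 0.0186872 × 133.1718 × 0.849265 / (24 × 0.0227211) = 3.8758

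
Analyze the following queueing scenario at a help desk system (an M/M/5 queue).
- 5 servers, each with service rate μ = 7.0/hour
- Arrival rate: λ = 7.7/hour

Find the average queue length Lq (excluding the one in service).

Traffic intensity: ρ = λ/(cμ) = 7.7/(5×7.0) = 0.2200
Since ρ = 0.2200 < 1, system is stable.
Offered load a = λ/μ = cρ = 7.7/7.0 = 1.1000
P₀ = [ Σₙ₌₀^4 aⁿ/n! + a^5/(5!(1-ρ)) ]⁻¹
Σ = a^0/0! + a^1/1! + a^2/2! + a^3/3! + a^4/4! = 1.0000 + 1.1000 + 0.6050 + 0.2218 + 0.06100 = 2.9878
a^5/(5!(1-ρ)) = 1.6105/(120 × 0.7800) = 0.01721
P₀ = 1/(2.9878 + 0.01721) = 0.3328
Lq = P₀·a^5·ρ / (5!(1-ρ)²) = 0.3328 × 1.6105 × 0.2200 / (120 × 0.6084) = 0.001615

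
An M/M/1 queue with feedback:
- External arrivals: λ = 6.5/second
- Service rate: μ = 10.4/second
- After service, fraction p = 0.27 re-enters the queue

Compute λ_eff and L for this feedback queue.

Effective arrival rate: λ_eff = λ/(1-p) = 6.5/(1-0.27) = 6.5/0.73 = 8.90411
ρ = λ_eff/μ = 8.90411/10.4 = 0.856164
L = ρ/(1-ρ) = 0.856164/(1-0.856164) = 5.9524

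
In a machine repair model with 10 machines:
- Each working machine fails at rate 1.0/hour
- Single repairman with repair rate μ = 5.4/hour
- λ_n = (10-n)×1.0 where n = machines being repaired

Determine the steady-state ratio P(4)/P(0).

P(4)/P(0) = ∏_{i=0}^{4-1} λ_i/μ_{i+1}
= (10-0)×1.0/5.4 × (10-1)×1.0/5.4 × (10-2)×1.0/5.4 × (10-3)×1.0/5.4
= 5.9273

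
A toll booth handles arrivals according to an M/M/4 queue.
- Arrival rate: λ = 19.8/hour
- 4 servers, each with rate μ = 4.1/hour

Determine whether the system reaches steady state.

Stability requires ρ = λ/(cμ) < 1
ρ = 19.8/(4 × 4.1) = 19.8/16.40 = 1.2073
Since 1.2073 ≥ 1, the system is UNSTABLE.
Need c > λ/μ = 19.8/4.1 = 4.83.
Minimum servers needed: c = 5.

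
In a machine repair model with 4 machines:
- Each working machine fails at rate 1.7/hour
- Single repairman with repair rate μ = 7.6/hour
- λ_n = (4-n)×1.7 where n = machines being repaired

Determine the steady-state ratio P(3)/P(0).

P(3)/P(0) = ∏_{i=0}^{3-1} λ_i/μ_{i+1}
= (4-0)×1.7/7.6 × (4-1)×1.7/7.6 × (4-2)×1.7/7.6
= 0.2686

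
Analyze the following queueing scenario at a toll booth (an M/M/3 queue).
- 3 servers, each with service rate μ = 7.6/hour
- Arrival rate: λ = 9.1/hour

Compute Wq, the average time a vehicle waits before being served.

Traffic intensity: ρ = λ/(cμ) = 9.1/(3×7.6) = 0.3991
Since ρ = 0.3991 < 1, system is stable.
Offered load a = λ/μ = cρ = 9.1/7.6 = 1.1974
P₀ = [ Σₙ₌₀^2 aⁿ/n! + a^3/(3!(1-ρ)) ]⁻¹
Σ = a^0/0! + a^1/1! + a^2/2! = 1.0000 + 1.1974 + 0.7168 = 2.9142
a^3/(3!(1-ρ)) = 1.7167/(6 × 0.60088) = 0.4762
P₀ = 1/(2.9142 + 0.4762) = 0.2950
Lq = P₀·a^3·ρ / (3!(1-ρ)²) = 0.2950 × 1.7167 × 0.3991 / (6 × 0.3611) = 0.09329
Wq = Lq/λ = 0.09329/9.1 = 0.01025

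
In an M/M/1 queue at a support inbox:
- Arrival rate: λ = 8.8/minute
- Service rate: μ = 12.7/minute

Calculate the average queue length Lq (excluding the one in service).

ρ = λ/μ = 8.8/12.7 = 0.6929
For M/M/1: Lq = λ²/(μ(μ-λ))
Lq = 77.44/(12.7 × 3.90)
Lq = 1.5635 emails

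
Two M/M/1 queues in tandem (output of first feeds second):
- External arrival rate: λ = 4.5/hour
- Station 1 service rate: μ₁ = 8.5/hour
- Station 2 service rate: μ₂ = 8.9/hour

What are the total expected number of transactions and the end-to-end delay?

By Jackson's theorem, each station behaves as independent M/M/1.
Station 1: ρ₁ = 4.5/8.5 = 0.5294, L₁ = ρ₁/(1-ρ₁) = λ/(μ₁-λ) = 4.5/4.00 = 1.1250
Station 2: ρ₂ = 4.5/8.9 = 0.5056, L₂ = ρ₂/(1-ρ₂) = λ/(μ₂-λ) = 4.5/4.40 = 1.0227
Total: L = L₁ + L₂ = 1.1250 + 1.0227 = 2.1477
W = L/λ = 2.1477/4.5 = 0.4773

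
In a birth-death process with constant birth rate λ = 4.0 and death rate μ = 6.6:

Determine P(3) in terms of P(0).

For constant rates: P(n)/P(0) = (λ/μ)^n
P(3)/P(0) = (4.0/6.6)^3 = 0.60606^3 = 0.2226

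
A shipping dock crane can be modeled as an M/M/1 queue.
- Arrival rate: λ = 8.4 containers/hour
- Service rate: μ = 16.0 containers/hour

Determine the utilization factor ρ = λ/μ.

Server utilization: ρ = λ/μ
ρ = 8.4/16.0 = 0.5250
The server is busy 52.50% of the time.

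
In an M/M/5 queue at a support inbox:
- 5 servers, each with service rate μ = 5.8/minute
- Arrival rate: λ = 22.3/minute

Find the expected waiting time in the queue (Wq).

Traffic intensity: ρ = λ/(cμ) = 22.3/(5×5.8) = 0.7690
Since ρ = 0.7690 < 1, system is stable.
Offered load a = λ/μ = cρ = 22.3/5.8 = 3.8448
P₀ = [ Σₙ₌₀^4 aⁿ/n! + a^5/(5!(1-ρ)) ]⁻¹
Σ = a^0/0! + a^1/1! + a^2/2! + a^3/3! + a^4/4! = 1.00000 + 3.84483 + 7.39135 + 9.47282 + 9.10534 = 30.8143
a^5/(5!(1-ρ)) = 840.2032/(120 × 0.2310345) = 30.3058
P₀ = 1/(30.8143 + 30.3058) = 0.01636
Lq = P₀·a^5·ρ / (5!(1-ρ)²) = 0.016361 × 840.2032 × 0.76897 / (120 × 0.053377) = 1.6503
Wq = Lq/λ = 1.65033/22.3 = 0.07401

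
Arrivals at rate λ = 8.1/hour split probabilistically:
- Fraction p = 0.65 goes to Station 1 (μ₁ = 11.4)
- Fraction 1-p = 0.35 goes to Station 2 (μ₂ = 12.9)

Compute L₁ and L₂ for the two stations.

Effective rates: λ₁ = 8.1×0.65 = 5.265, λ₂ = 8.1×0.35 = 2.835
Station 1: ρ₁ = 5.265/11.4 = 0.46184, L₁ = ρ₁/(1-ρ₁) = 0.46184/(1-0.46184) = 0.8582
Station 2: ρ₂ = 2.835/12.9 = 0.2198, L₂ = ρ₂/(1-ρ₂) = 0.2198/(1-0.2198) = 0.2817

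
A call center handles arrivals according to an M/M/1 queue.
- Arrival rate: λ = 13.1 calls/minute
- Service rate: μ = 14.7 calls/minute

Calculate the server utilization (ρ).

Server utilization: ρ = λ/μ
ρ = 13.1/14.7 = 0.8912
The server is busy 89.12% of the time.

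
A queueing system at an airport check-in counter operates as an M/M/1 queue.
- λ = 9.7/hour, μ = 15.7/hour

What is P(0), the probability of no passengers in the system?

ρ = λ/μ = 9.7/15.7 = 0.6178
P(0) = 1 - ρ = 1 - 0.6178 = 0.3822
The server is idle 38.22% of the time.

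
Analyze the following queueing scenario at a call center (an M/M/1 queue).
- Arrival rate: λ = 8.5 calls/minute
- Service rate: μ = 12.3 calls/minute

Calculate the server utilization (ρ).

Server utilization: ρ = λ/μ
ρ = 8.5/12.3 = 0.6911
The server is busy 69.11% of the time.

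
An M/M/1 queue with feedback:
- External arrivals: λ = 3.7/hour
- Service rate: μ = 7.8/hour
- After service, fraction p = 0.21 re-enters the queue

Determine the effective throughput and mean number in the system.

Effective arrival rate: λ_eff = λ/(1-p) = 3.7/(1-0.21) = 3.7/0.79 = 4.6835
ρ = λ_eff/μ = 4.6835/7.8 = 0.60045
L = ρ/(1-ρ) = 0.60045/(1-0.60045) = 1.5028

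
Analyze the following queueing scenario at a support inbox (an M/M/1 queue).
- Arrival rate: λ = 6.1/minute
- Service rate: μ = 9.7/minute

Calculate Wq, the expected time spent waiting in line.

First, compute utilization: ρ = λ/μ = 6.1/9.7 = 0.6289
For M/M/1: Wq = λ/(μ(μ-λ))
Wq = 6.1/(9.7 × (9.7-6.1))
Wq = 6.1/(9.7 × 3.60)
Wq = 0.1747 minutes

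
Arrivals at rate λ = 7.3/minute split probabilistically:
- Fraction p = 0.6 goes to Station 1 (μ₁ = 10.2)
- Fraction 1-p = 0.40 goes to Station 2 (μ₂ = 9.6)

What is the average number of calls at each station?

Effective rates: λ₁ = 7.3×0.6 = 4.38, λ₂ = 7.3×0.40 = 2.92
Station 1: ρ₁ = 4.38/10.2 = 0.42941, L₁ = ρ₁/(1-ρ₁) = 0.42941/(1-0.42941) = 0.7526
Station 2: ρ₂ = 2.92/9.6 = 0.30417, L₂ = ρ₂/(1-ρ₂) = 0.30417/(1-0.30417) = 0.4371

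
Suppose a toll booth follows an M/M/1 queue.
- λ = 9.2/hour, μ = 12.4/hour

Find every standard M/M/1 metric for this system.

Step 1: ρ = λ/μ = 9.2/12.4 = 0.7419
Step 2: L = λ/(μ-λ) = 9.2/3.20 = 2.8750
Step 3: Lq = λ²/(μ(μ-λ)) = 84.64/(12.4×3.20) = 2.1331
Step 4: W = 1/(μ-λ) = 1/3.20 = 0.3125
Step 5: Wq = λ/(μ(μ-λ)) = 9.2/(12.4×3.20) = 0.2319
Step 6: P(0) = 1-ρ = 0.2581
Verify: L = λW = 9.2×0.3125 = 2.8750 ✔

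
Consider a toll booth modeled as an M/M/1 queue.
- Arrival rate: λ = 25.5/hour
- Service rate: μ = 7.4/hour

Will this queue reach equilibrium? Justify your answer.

Stability requires ρ = λ/(cμ) < 1
ρ = 25.5/(1 × 7.4) = 25.5/7.40 = 3.4459
Since 3.4459 ≥ 1, the system is UNSTABLE.
Queue grows without bound. Need μ > λ = 25.5.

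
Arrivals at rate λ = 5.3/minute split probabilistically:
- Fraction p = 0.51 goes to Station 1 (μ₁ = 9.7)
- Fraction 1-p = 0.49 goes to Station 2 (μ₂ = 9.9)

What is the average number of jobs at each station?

Effective rates: λ₁ = 5.3×0.51 = 2.703, λ₂ = 5.3×0.49 = 2.597
Station 1: ρ₁ = 2.703/9.7 = 0.27866, L₁ = ρ₁/(1-ρ₁) = 0.27866/(1-0.27866) = 0.3863
Station 2: ρ₂ = 2.597/9.9 = 0.2623, L₂ = ρ₂/(1-ρ₂) = 0.2623/(1-0.2623) = 0.3556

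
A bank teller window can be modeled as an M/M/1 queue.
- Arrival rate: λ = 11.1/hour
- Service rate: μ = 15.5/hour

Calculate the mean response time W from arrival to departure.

First, compute utilization: ρ = λ/μ = 11.1/15.5 = 0.7161
For M/M/1: W = 1/(μ-λ)
W = 1/(15.5-11.1) = 1/4.40
W = 0.2273 hours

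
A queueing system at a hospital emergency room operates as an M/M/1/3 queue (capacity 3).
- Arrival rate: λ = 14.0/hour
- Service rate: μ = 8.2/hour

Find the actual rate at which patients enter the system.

ρ = λ/μ = 14.0/8.2 = 1.7073
P₀ = (1-ρ)/(1-ρ^(K+1)) = (1-1.7073)/(1-1.7073^4) = -0.7073/-7.4965 = 0.09435
P_K = P₀×ρ^K = 0.09435 × 1.7073^3 = 0.09435 × 4.9766 = 0.4695
λ_eff = λ(1-P_K) = 14.0 × (1 - 0.46955) = 14.0 × 0.53045 = 7.4263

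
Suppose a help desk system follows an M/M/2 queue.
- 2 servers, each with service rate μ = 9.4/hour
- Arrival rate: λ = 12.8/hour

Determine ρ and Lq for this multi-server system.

Traffic intensity: ρ = λ/(cμ) = 12.8/(2×9.4) = 0.6809
Since ρ = 0.6809 < 1, system is stable.
Offered load a = λ/μ = cρ = 12.8/9.4 = 1.3617
P₀ = [ Σₙ₌₀^1 aⁿ/n! + a^2/(2!(1-ρ)) ]⁻¹
Σ = a^0/0! + a^1/1! = 1.0000 + 1.3617 = 2.3617
a^2/(2!(1-ρ)) = 1.85423/(2 × 0.319149) = 2.9050
P₀ = 1/(2.3617 + 2.9050) = 0.1899
Lq = P₀·a^2·ρ / (2!(1-ρ)²) = 0.189873 × 1.85423 × 0.680851 / (2 × 0.101856) = 1.1767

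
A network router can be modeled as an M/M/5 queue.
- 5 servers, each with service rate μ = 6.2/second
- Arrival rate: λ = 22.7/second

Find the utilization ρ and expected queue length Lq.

Traffic intensity: ρ = λ/(cμ) = 22.7/(5×6.2) = 0.7323
Since ρ = 0.7323 < 1, system is stable.
Offered load a = λ/μ = cρ = 22.7/6.2 = 3.6613
P₀ = [ Σₙ₌₀^4 aⁿ/n! + a^5/(5!(1-ρ)) ]⁻¹
Σ = a^0/0! + a^1/1! + a^2/2! + a^3/3! + a^4/4! = 1.0000 + 3.6613 + 6.7025 + 8.1800 + 7.4873 = 27.0311
a^5/(5!(1-ρ)) = 657.9166/(120 × 0.267742) = 20.4773
P₀ = 1/(27.0311 + 20.4773) = 0.02105
Lq = P₀·a^5·ρ / (5!(1-ρ)²) = 0.021049 × 657.9166 × 0.73226 / (120 × 0.071686) = 1.1788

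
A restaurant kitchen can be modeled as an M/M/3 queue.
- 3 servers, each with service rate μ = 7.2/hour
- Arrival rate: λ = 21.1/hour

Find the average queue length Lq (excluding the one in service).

Traffic intensity: ρ = λ/(cμ) = 21.1/(3×7.2) = 0.9769
Since ρ = 0.9769 < 1, system is stable.
Offered load a = λ/μ = cρ = 21.1/7.2 = 2.9306
P₀ = [ Σₙ₌₀^2 aⁿ/n! + a^3/(3!(1-ρ)) ]⁻¹
Σ = a^0/0! + a^1/1! + a^2/2! = 1.00000 + 2.93056 + 4.29408 = 8.2246
a^3/(3!(1-ρ)) = 25.16807/(6 × 0.02314815) = 181.2101
P₀ = 1/(8.2246 + 181.2101) = 0.005279
Lq = P₀·a^3·ρ / (3!(1-ρ)²) = 0.0052789 × 25.1681 × 0.97685 / (6 × 0.00053584) = 40.3678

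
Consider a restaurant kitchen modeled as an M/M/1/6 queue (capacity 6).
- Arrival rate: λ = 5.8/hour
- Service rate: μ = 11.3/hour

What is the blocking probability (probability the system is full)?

ρ = λ/μ = 5.8/11.3 = 0.51327
P₀ = (1-ρ)/(1-ρ^(K+1)) = (1-0.51327)/(1-0.51327^7) = 0.4867/0.9906 = 0.4913
P_K = P₀×ρ^K = 0.49134 × 0.51327^6 = 0.49134 × 0.018284 = 0.008984
Blocking probability = 0.90%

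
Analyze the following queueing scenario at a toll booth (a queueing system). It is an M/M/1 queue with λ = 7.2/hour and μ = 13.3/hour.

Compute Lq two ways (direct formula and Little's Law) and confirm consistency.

Method 1 (direct): Lq = λ²/(μ(μ-λ)) = 51.84/(13.3 × 6.10) = 0.6390

Method 2 (Little's Law):
W = 1/(μ-λ) = 1/6.10 = 0.163934
Wq = W - 1/μ = 0.163934 - 0.0751880 = 0.08875
Lq = λWq = 7.2 × 0.08875 = 0.6390 ✔ (matches Method 1)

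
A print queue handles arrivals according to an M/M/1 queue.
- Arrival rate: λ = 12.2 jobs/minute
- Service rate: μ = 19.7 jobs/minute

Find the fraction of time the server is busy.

Server utilization: ρ = λ/μ
ρ = 12.2/19.7 = 0.6193
The server is busy 61.93% of the time.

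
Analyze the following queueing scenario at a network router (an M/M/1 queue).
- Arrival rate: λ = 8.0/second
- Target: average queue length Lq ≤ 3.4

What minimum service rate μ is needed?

For M/M/1: Lq = λ²/(μ(μ-λ))
Need Lq ≤ 3.4, i.e. μ(μ-λ) ≥ λ²/3.4
μ² - 8.0μ - 64.00/3.4 ≥ 0  →  μ² - 8.0μ - 18.82353 ≥ 0
Quadratic formula (positive root): μ = [λ + √(λ² + 4×18.82353)]/2
Discriminant: 64.00 + 4×18.82353 = 139.2941, √139.2941 = 11.80229
μ ≥ (8.0 + 11.80229)/2 = 9.9011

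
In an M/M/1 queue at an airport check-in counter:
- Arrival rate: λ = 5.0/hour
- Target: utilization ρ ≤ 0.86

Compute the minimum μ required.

ρ = λ/μ, so μ = λ/ρ
μ ≥ 5.0/0.86 = 5.8140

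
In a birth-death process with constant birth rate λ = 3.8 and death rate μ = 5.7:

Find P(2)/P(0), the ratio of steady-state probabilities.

For constant rates: P(n)/P(0) = (λ/μ)^n
P(2)/P(0) = (3.8/5.7)^2 = 0.66667^2 = 0.4444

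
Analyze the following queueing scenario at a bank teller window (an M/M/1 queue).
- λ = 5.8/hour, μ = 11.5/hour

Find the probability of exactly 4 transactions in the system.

ρ = λ/μ = 5.8/11.5 = 0.50435
P(n) = (1-ρ)ρⁿ
P(4) = (1-0.50435) × 0.50435^4
P(4) = 0.4957 × 0.06470
P(4) = 0.03207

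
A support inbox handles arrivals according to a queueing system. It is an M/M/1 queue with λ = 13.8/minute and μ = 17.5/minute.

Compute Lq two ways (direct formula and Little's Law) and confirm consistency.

Method 1 (direct): Lq = λ²/(μ(μ-λ)) = 190.44/(17.5 × 3.70) = 2.9412

Method 2 (Little's Law):
W = 1/(μ-λ) = 1/3.70 = 0.27027
Wq = W - 1/μ = 0.27027 - 0.057143 = 0.21313
Lq = λWq = 13.8 × 0.21313 = 2.9412 ✔ (matches Method 1)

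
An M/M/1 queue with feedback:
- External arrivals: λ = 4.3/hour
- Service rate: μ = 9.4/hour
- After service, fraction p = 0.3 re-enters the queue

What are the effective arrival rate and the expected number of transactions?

Effective arrival rate: λ_eff = λ/(1-p) = 4.3/(1-0.3) = 4.3/0.70 = 6.1429
ρ = λ_eff/μ = 6.1429/9.4 = 0.6535
L = ρ/(1-ρ) = 0.6535/(1-0.6535) = 1.8860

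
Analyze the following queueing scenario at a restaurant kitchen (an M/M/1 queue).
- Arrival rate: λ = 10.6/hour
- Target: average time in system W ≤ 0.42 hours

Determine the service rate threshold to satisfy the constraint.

For M/M/1: W = 1/(μ-λ)
Need W ≤ 0.42, so 1/(μ-λ) ≤ 0.42
μ - λ ≥ 1/0.42 = 2.3810
μ ≥ 10.6 + 2.3810 = 12.9810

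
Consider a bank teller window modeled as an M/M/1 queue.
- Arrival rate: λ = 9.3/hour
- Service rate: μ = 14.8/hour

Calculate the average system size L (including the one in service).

ρ = λ/μ = 9.3/14.8 = 0.6284
For M/M/1: L = λ/(μ-λ)
L = 9.3/(14.8-9.3) = 9.3/5.50
L = 1.6909 transactions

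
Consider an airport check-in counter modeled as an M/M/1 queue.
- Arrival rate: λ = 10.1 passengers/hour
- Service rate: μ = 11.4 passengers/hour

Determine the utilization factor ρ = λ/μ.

Server utilization: ρ = λ/μ
ρ = 10.1/11.4 = 0.8860
The server is busy 88.60% of the time.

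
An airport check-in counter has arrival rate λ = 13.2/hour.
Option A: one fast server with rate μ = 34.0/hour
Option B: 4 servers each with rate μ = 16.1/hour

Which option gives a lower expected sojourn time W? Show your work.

Option A: single server μ = 34.0 (M/M/1)
  ρ_A = 13.2/34.0 = 0.3882
  W_A = 1/(μ-λ) = 1/(34.0-13.2) = 1/20.80 = 0.04808

Option B: 4 servers μ = 16.1 (M/M/4)
  ρ_B = λ/(cμ) = 13.2/(4×16.1) = 0.2050
  Offered load a = λ/μ = cρ = 13.2/16.1 = 0.8199
  P₀ = [ Σₙ₌₀^3 aⁿ/n! + a^4/(4!(1-ρ)) ]⁻¹
  Σ = a^0/0! + a^1/1! + a^2/2! + a^3/3! = 1.0000 + 0.81988 + 0.33610 + 0.091853 = 2.2478
  a^4/(4!(1-ρ)) = 0.4518/(24 × 0.7950) = 0.02368
  P₀ = 1/(2.2478 + 0.02368) = 0.4402
  Lq = P₀·a^4·ρ / (4!(1-ρ)²) = 0.4402 × 0.4518 × 0.2050 / (24 × 0.6321) = 0.002688
  Wq_B = Lq/λ = 0.00268774/13.2 = 0.00020362
  W_B = Wq_B + 1/μ = 0.00020362 + 0.062112 = 0.06232

Since W_A = 0.04808 < W_B = 0.06232, Option A (single fast server) has the shorter time in system.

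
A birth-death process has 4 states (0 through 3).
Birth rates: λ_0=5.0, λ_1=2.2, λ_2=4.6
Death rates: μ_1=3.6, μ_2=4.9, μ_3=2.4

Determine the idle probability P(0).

Ratios P(n)/P(0) = (λ₀···λₙ₋₁)/(μ₁···μₙ):
P(1)/P(0) = (5.0)/(3.6) = 1.3889
P(2)/P(0) = (5.0×2.2)/(3.6×4.9) = 0.6236
P(3)/P(0) = (5.0×2.2×4.6)/(3.6×4.9×2.4) = 1.1952

Normalization: ∑ P(n) = 1
P(0) × (1.0000 + 1.3889 + 0.6236 + 1.1952) = 1
P(0) × 4.2077 = 1
P(0) = 1/4.2077 = 0.2377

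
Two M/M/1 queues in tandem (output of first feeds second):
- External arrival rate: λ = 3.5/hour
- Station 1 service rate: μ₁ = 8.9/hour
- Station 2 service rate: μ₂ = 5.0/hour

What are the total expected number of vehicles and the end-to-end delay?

By Jackson's theorem, each station behaves as independent M/M/1.
Station 1: ρ₁ = 3.5/8.9 = 0.3933, L₁ = ρ₁/(1-ρ₁) = λ/(μ₁-λ) = 3.5/5.40 = 0.648148
Station 2: ρ₂ = 3.5/5.0 = 0.7000, L₂ = ρ₂/(1-ρ₂) = λ/(μ₂-λ) = 3.5/1.50 = 2.33333
Total: L = L₁ + L₂ = 0.648148 + 2.33333 = 2.9815
W = L/λ = 2.9815/3.5 = 0.8519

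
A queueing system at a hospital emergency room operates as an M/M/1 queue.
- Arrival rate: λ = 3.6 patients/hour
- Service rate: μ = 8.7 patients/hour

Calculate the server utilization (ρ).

Server utilization: ρ = λ/μ
ρ = 3.6/8.7 = 0.4138
The server is busy 41.38% of the time.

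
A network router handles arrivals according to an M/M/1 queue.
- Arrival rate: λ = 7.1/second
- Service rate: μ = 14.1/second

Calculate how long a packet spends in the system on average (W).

First, compute utilization: ρ = λ/μ = 7.1/14.1 = 0.5035
For M/M/1: W = 1/(μ-λ)
W = 1/(14.1-7.1) = 1/7.00
W = 0.1429 seconds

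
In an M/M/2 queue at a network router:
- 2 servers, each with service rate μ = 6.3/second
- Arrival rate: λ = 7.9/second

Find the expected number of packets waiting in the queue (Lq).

Traffic intensity: ρ = λ/(cμ) = 7.9/(2×6.3) = 0.6270
Since ρ = 0.6270 < 1, system is stable.
Offered load a = λ/μ = cρ = 7.9/6.3 = 1.2540
P₀ = [ Σₙ₌₀^1 aⁿ/n! + a^2/(2!(1-ρ)) ]⁻¹
Σ = a^0/0! + a^1/1! = 1.0000 + 1.2540 = 2.2540
a^2/(2!(1-ρ)) = 1.5724/(2 × 0.37302) = 2.1077
P₀ = 1/(2.2540 + 2.1077) = 0.2293
Lq = P₀·a^2·ρ / (2!(1-ρ)²) = 0.22927 × 1.5724 × 0.62698 / (2 × 0.13914) = 0.8122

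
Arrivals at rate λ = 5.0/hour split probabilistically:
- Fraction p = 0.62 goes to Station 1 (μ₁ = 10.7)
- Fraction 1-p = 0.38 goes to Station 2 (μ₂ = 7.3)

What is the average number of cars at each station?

Effective rates: λ₁ = 5.0×0.62 = 3.1, λ₂ = 5.0×0.38 = 1.9
Station 1: ρ₁ = 3.1/10.7 = 0.2897, L₁ = ρ₁/(1-ρ₁) = 0.2897/(1-0.2897) = 0.4079
Station 2: ρ₂ = 1.9/7.3 = 0.2603, L₂ = ρ₂/(1-ρ₂) = 0.2603/(1-0.2603) = 0.3519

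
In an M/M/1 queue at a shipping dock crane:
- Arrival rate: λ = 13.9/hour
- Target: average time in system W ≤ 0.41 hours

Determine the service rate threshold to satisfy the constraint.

For M/M/1: W = 1/(μ-λ)
Need W ≤ 0.41, so 1/(μ-λ) ≤ 0.41
μ - λ ≥ 1/0.41 = 2.4390
μ ≥ 13.9 + 2.4390 = 16.3390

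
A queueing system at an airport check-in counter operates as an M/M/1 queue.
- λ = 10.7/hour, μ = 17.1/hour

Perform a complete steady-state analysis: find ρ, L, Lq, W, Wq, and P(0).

Step 1: ρ = λ/μ = 10.7/17.1 = 0.6257
Step 2: L = λ/(μ-λ) = 10.7/6.40 = 1.6719
Step 3: Lq = λ²/(μ(μ-λ)) = 114.49/(17.1×6.40) = 1.0461
Step 4: W = 1/(μ-λ) = 1/6.40 = 0.15625
Step 5: Wq = λ/(μ(μ-λ)) = 10.7/(17.1×6.40) = 0.09777
Step 6: P(0) = 1-ρ = 0.3743
Verify: L = λW = 10.7×0.15625 = 1.6719 ✔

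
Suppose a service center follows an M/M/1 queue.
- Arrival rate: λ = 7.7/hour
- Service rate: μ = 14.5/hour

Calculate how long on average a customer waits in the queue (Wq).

First, compute utilization: ρ = λ/μ = 7.7/14.5 = 0.5310
For M/M/1: Wq = λ/(μ(μ-λ))
Wq = 7.7/(14.5 × (14.5-7.7))
Wq = 7.7/(14.5 × 6.80)
Wq = 0.07809 hours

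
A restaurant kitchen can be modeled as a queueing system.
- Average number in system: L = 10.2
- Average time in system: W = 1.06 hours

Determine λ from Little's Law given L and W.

Little's Law: L = λW, so λ = L/W
λ = 10.2/1.06 = 9.6226 orders/hour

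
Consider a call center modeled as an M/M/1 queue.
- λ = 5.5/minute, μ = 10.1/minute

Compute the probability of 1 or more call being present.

ρ = λ/μ = 5.5/10.1 = 0.5446
P(N ≥ n) = ρⁿ
P(N ≥ 1) = 0.5446^1
P(N ≥ 1) = 0.5446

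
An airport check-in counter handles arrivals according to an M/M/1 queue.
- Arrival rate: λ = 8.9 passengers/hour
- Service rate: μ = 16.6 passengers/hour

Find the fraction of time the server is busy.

Server utilization: ρ = λ/μ
ρ = 8.9/16.6 = 0.5361
The server is busy 53.61% of the time.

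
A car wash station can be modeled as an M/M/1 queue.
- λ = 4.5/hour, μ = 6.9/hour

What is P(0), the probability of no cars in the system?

ρ = λ/μ = 4.5/6.9 = 0.6522
P(0) = 1 - ρ = 1 - 0.6522 = 0.3478
The server is idle 34.78% of the time.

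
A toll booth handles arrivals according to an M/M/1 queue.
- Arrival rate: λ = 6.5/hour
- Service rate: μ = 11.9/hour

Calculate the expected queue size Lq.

ρ = λ/μ = 6.5/11.9 = 0.5462
For M/M/1: Lq = λ²/(μ(μ-λ))
Lq = 42.25/(11.9 × 5.40)
Lq = 0.6575 vehicles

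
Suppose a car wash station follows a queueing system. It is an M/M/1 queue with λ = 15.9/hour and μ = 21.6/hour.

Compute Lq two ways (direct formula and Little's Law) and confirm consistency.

Method 1 (direct): Lq = λ²/(μ(μ-λ)) = 252.81/(21.6 × 5.70) = 2.0534

Method 2 (Little's Law):
W = 1/(μ-λ) = 1/5.70 = 0.1754386
Wq = W - 1/μ = 0.1754386 - 0.04629630 = 0.129142
Lq = λWq = 15.9 × 0.129142 = 2.0534 ✔ (matches Method 1)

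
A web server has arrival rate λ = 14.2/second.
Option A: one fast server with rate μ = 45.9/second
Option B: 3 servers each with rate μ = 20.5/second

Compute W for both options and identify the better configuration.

Option A: single server μ = 45.9 (M/M/1)
  ρ_A = 14.2/45.9 = 0.3094
  W_A = 1/(μ-λ) = 1/(45.9-14.2) = 1/31.70 = 0.03155

Option B: 3 servers μ = 20.5 (M/M/3)
  ρ_B = λ/(cμ) = 14.2/(3×20.5) = 0.2309
  Offered load a = λ/μ = cρ = 14.2/20.5 = 0.6927
  P₀ = [ Σₙ₌₀^2 aⁿ/n! + a^3/(3!(1-ρ)) ]⁻¹
  Σ = a^0/0! + a^1/1! + a^2/2! = 1.0000 + 0.6927 + 0.2399 = 1.9326
  a^3/(3!(1-ρ)) = 0.33236/(6 × 0.76911) = 0.07202
  P₀ = 1/(1.932588 + 0.07202217) = 0.4989
  Lq = P₀·a^3·ρ / (3!(1-ρ)²) = 0.4989 × 0.3324 × 0.2309 / (6 × 0.5915) = 0.01079
  Wq_B = Lq/λ = 0.010786/14.2 = 0.0007596
  W_B = Wq_B + 1/μ = 0.0007596 + 0.04878 = 0.04954

Since W_A = 0.03155 < W_B = 0.04954, Option A (single fast server) has the shorter time in system.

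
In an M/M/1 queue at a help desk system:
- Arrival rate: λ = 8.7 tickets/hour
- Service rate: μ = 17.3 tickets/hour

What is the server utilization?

Server utilization: ρ = λ/μ
ρ = 8.7/17.3 = 0.5029
The server is busy 50.29% of the time.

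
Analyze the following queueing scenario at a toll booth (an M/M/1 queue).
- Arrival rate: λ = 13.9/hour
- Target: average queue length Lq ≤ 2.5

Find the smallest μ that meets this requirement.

For M/M/1: Lq = λ²/(μ(μ-λ))
Need Lq ≤ 2.5, i.e. μ(μ-λ) ≥ λ²/2.5
μ² - 13.9μ - 193.21/2.5 ≥ 0  →  μ² - 13.9μ - 77.2840 ≥ 0
Quadratic formula (positive root): μ = [λ + √(λ² + 4×77.2840)]/2
Discriminant: 193.21 + 4×77.2840 = 502.3460, √502.3460 = 22.4131
μ ≥ (13.9 + 22.4131)/2 = 18.1565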